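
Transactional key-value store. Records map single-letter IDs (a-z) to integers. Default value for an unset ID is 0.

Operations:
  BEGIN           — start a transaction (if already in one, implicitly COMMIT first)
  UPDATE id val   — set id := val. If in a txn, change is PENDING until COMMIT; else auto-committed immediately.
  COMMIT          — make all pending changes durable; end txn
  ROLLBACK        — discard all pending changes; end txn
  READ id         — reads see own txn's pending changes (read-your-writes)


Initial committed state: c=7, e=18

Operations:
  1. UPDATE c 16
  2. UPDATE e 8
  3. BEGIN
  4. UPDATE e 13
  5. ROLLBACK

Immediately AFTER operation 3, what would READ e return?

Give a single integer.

Answer: 8

Derivation:
Initial committed: {c=7, e=18}
Op 1: UPDATE c=16 (auto-commit; committed c=16)
Op 2: UPDATE e=8 (auto-commit; committed e=8)
Op 3: BEGIN: in_txn=True, pending={}
After op 3: visible(e) = 8 (pending={}, committed={c=16, e=8})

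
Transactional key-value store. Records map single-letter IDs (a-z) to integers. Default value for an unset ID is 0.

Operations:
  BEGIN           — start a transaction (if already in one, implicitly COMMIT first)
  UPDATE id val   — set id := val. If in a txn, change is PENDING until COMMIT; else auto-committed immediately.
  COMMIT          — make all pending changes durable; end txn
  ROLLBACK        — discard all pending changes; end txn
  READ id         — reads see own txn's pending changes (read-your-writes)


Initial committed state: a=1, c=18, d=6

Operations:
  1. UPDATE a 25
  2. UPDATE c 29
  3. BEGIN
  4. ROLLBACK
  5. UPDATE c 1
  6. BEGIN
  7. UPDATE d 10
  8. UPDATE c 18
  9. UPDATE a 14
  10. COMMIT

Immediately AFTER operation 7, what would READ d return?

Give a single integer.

Initial committed: {a=1, c=18, d=6}
Op 1: UPDATE a=25 (auto-commit; committed a=25)
Op 2: UPDATE c=29 (auto-commit; committed c=29)
Op 3: BEGIN: in_txn=True, pending={}
Op 4: ROLLBACK: discarded pending []; in_txn=False
Op 5: UPDATE c=1 (auto-commit; committed c=1)
Op 6: BEGIN: in_txn=True, pending={}
Op 7: UPDATE d=10 (pending; pending now {d=10})
After op 7: visible(d) = 10 (pending={d=10}, committed={a=25, c=1, d=6})

Answer: 10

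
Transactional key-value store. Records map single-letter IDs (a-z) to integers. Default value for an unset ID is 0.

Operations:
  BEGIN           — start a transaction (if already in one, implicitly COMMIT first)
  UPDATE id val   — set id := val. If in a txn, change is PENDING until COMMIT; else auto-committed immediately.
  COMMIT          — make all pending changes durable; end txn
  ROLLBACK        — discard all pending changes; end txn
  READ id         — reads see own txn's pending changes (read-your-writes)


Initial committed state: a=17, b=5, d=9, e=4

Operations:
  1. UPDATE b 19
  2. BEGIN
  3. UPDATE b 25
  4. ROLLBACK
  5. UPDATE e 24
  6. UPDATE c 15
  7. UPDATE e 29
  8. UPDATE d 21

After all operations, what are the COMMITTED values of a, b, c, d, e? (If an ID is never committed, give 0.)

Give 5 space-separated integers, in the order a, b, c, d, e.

Answer: 17 19 15 21 29

Derivation:
Initial committed: {a=17, b=5, d=9, e=4}
Op 1: UPDATE b=19 (auto-commit; committed b=19)
Op 2: BEGIN: in_txn=True, pending={}
Op 3: UPDATE b=25 (pending; pending now {b=25})
Op 4: ROLLBACK: discarded pending ['b']; in_txn=False
Op 5: UPDATE e=24 (auto-commit; committed e=24)
Op 6: UPDATE c=15 (auto-commit; committed c=15)
Op 7: UPDATE e=29 (auto-commit; committed e=29)
Op 8: UPDATE d=21 (auto-commit; committed d=21)
Final committed: {a=17, b=19, c=15, d=21, e=29}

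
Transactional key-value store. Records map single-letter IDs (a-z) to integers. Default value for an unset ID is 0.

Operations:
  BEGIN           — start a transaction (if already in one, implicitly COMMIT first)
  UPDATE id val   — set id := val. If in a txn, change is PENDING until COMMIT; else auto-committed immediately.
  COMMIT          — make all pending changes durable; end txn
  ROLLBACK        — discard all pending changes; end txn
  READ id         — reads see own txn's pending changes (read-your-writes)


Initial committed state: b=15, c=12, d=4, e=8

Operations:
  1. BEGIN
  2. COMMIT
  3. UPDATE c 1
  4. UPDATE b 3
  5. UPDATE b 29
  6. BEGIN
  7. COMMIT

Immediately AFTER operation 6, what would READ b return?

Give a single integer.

Initial committed: {b=15, c=12, d=4, e=8}
Op 1: BEGIN: in_txn=True, pending={}
Op 2: COMMIT: merged [] into committed; committed now {b=15, c=12, d=4, e=8}
Op 3: UPDATE c=1 (auto-commit; committed c=1)
Op 4: UPDATE b=3 (auto-commit; committed b=3)
Op 5: UPDATE b=29 (auto-commit; committed b=29)
Op 6: BEGIN: in_txn=True, pending={}
After op 6: visible(b) = 29 (pending={}, committed={b=29, c=1, d=4, e=8})

Answer: 29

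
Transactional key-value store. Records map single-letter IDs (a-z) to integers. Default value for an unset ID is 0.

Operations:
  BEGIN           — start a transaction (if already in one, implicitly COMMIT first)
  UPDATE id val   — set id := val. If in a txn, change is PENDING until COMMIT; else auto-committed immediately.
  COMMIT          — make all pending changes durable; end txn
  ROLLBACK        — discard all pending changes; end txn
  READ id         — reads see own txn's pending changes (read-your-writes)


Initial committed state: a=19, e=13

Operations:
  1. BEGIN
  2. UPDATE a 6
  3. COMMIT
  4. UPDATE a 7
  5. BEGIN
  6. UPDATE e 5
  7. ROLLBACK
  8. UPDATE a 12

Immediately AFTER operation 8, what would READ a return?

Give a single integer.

Initial committed: {a=19, e=13}
Op 1: BEGIN: in_txn=True, pending={}
Op 2: UPDATE a=6 (pending; pending now {a=6})
Op 3: COMMIT: merged ['a'] into committed; committed now {a=6, e=13}
Op 4: UPDATE a=7 (auto-commit; committed a=7)
Op 5: BEGIN: in_txn=True, pending={}
Op 6: UPDATE e=5 (pending; pending now {e=5})
Op 7: ROLLBACK: discarded pending ['e']; in_txn=False
Op 8: UPDATE a=12 (auto-commit; committed a=12)
After op 8: visible(a) = 12 (pending={}, committed={a=12, e=13})

Answer: 12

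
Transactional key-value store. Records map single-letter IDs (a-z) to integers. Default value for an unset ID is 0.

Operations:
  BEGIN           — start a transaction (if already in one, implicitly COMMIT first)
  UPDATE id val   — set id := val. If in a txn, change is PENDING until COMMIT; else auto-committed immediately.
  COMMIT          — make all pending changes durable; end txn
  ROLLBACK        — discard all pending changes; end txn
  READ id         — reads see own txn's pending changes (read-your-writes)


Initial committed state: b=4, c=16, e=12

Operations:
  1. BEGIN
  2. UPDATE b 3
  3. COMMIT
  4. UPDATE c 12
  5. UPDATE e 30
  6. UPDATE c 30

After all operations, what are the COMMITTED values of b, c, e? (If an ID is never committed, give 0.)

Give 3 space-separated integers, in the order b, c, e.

Initial committed: {b=4, c=16, e=12}
Op 1: BEGIN: in_txn=True, pending={}
Op 2: UPDATE b=3 (pending; pending now {b=3})
Op 3: COMMIT: merged ['b'] into committed; committed now {b=3, c=16, e=12}
Op 4: UPDATE c=12 (auto-commit; committed c=12)
Op 5: UPDATE e=30 (auto-commit; committed e=30)
Op 6: UPDATE c=30 (auto-commit; committed c=30)
Final committed: {b=3, c=30, e=30}

Answer: 3 30 30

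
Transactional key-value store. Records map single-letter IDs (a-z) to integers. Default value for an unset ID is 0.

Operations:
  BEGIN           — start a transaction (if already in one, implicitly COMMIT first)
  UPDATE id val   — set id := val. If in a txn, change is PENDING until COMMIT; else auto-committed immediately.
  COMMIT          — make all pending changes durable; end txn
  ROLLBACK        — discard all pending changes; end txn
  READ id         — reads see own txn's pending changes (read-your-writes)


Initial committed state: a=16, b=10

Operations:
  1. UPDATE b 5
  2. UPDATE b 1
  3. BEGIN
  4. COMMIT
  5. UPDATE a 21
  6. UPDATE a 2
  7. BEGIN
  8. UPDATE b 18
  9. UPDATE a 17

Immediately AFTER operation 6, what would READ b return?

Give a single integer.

Initial committed: {a=16, b=10}
Op 1: UPDATE b=5 (auto-commit; committed b=5)
Op 2: UPDATE b=1 (auto-commit; committed b=1)
Op 3: BEGIN: in_txn=True, pending={}
Op 4: COMMIT: merged [] into committed; committed now {a=16, b=1}
Op 5: UPDATE a=21 (auto-commit; committed a=21)
Op 6: UPDATE a=2 (auto-commit; committed a=2)
After op 6: visible(b) = 1 (pending={}, committed={a=2, b=1})

Answer: 1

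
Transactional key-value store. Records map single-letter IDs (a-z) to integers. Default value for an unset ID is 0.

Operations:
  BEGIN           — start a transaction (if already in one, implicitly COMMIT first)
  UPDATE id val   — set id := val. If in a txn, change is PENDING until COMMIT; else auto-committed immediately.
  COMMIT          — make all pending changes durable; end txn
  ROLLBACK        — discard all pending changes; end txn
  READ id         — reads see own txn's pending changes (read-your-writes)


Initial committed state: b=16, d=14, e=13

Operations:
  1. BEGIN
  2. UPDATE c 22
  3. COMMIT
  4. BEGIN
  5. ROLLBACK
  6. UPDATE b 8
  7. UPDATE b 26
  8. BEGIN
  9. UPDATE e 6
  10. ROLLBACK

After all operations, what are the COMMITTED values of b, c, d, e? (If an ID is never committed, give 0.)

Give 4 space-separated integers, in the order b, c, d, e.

Initial committed: {b=16, d=14, e=13}
Op 1: BEGIN: in_txn=True, pending={}
Op 2: UPDATE c=22 (pending; pending now {c=22})
Op 3: COMMIT: merged ['c'] into committed; committed now {b=16, c=22, d=14, e=13}
Op 4: BEGIN: in_txn=True, pending={}
Op 5: ROLLBACK: discarded pending []; in_txn=False
Op 6: UPDATE b=8 (auto-commit; committed b=8)
Op 7: UPDATE b=26 (auto-commit; committed b=26)
Op 8: BEGIN: in_txn=True, pending={}
Op 9: UPDATE e=6 (pending; pending now {e=6})
Op 10: ROLLBACK: discarded pending ['e']; in_txn=False
Final committed: {b=26, c=22, d=14, e=13}

Answer: 26 22 14 13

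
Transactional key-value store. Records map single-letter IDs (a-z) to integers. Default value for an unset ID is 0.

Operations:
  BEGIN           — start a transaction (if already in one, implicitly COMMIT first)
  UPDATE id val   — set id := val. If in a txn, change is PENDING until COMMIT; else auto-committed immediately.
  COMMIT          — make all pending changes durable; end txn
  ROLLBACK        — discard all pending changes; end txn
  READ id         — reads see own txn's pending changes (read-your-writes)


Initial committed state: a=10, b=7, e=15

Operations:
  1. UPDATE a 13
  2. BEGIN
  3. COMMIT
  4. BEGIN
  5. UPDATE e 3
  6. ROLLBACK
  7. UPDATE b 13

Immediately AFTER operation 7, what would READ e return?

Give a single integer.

Answer: 15

Derivation:
Initial committed: {a=10, b=7, e=15}
Op 1: UPDATE a=13 (auto-commit; committed a=13)
Op 2: BEGIN: in_txn=True, pending={}
Op 3: COMMIT: merged [] into committed; committed now {a=13, b=7, e=15}
Op 4: BEGIN: in_txn=True, pending={}
Op 5: UPDATE e=3 (pending; pending now {e=3})
Op 6: ROLLBACK: discarded pending ['e']; in_txn=False
Op 7: UPDATE b=13 (auto-commit; committed b=13)
After op 7: visible(e) = 15 (pending={}, committed={a=13, b=13, e=15})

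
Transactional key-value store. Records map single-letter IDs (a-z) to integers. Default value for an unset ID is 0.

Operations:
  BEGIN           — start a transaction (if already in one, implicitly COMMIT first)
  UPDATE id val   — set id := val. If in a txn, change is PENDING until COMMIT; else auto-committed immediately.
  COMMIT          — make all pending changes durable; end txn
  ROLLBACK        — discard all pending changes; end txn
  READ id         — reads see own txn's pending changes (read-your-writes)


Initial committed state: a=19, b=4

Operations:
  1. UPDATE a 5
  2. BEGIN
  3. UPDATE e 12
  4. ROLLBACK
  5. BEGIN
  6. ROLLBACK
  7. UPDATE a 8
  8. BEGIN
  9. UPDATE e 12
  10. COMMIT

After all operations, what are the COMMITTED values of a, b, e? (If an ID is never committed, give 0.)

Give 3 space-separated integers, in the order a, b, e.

Answer: 8 4 12

Derivation:
Initial committed: {a=19, b=4}
Op 1: UPDATE a=5 (auto-commit; committed a=5)
Op 2: BEGIN: in_txn=True, pending={}
Op 3: UPDATE e=12 (pending; pending now {e=12})
Op 4: ROLLBACK: discarded pending ['e']; in_txn=False
Op 5: BEGIN: in_txn=True, pending={}
Op 6: ROLLBACK: discarded pending []; in_txn=False
Op 7: UPDATE a=8 (auto-commit; committed a=8)
Op 8: BEGIN: in_txn=True, pending={}
Op 9: UPDATE e=12 (pending; pending now {e=12})
Op 10: COMMIT: merged ['e'] into committed; committed now {a=8, b=4, e=12}
Final committed: {a=8, b=4, e=12}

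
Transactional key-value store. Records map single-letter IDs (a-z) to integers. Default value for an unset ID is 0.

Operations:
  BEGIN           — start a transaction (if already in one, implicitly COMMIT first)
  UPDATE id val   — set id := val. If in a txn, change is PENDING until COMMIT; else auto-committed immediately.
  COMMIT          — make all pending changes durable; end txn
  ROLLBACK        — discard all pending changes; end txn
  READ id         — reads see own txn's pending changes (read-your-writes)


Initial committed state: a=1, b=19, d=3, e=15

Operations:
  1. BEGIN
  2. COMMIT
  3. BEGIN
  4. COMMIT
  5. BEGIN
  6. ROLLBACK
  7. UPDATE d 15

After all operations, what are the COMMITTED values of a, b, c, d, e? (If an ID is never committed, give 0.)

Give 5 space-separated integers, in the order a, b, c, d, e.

Initial committed: {a=1, b=19, d=3, e=15}
Op 1: BEGIN: in_txn=True, pending={}
Op 2: COMMIT: merged [] into committed; committed now {a=1, b=19, d=3, e=15}
Op 3: BEGIN: in_txn=True, pending={}
Op 4: COMMIT: merged [] into committed; committed now {a=1, b=19, d=3, e=15}
Op 5: BEGIN: in_txn=True, pending={}
Op 6: ROLLBACK: discarded pending []; in_txn=False
Op 7: UPDATE d=15 (auto-commit; committed d=15)
Final committed: {a=1, b=19, d=15, e=15}

Answer: 1 19 0 15 15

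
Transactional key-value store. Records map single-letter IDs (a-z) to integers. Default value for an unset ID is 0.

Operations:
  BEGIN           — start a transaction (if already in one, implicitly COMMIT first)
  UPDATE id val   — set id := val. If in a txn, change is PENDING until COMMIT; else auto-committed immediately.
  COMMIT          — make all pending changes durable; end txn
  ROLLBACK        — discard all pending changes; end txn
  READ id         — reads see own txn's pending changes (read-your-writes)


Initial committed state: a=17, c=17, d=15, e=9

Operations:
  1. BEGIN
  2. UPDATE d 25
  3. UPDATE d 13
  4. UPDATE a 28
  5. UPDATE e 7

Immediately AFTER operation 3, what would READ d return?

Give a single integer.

Answer: 13

Derivation:
Initial committed: {a=17, c=17, d=15, e=9}
Op 1: BEGIN: in_txn=True, pending={}
Op 2: UPDATE d=25 (pending; pending now {d=25})
Op 3: UPDATE d=13 (pending; pending now {d=13})
After op 3: visible(d) = 13 (pending={d=13}, committed={a=17, c=17, d=15, e=9})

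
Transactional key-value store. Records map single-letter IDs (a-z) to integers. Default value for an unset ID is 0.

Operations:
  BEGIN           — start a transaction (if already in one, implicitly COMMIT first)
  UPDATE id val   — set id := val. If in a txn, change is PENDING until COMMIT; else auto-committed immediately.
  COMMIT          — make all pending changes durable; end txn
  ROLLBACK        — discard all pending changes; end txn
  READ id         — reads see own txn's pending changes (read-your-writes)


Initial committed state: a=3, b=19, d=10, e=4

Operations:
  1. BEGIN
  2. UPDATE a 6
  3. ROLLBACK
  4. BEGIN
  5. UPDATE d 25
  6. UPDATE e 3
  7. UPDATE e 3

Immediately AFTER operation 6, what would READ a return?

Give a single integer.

Initial committed: {a=3, b=19, d=10, e=4}
Op 1: BEGIN: in_txn=True, pending={}
Op 2: UPDATE a=6 (pending; pending now {a=6})
Op 3: ROLLBACK: discarded pending ['a']; in_txn=False
Op 4: BEGIN: in_txn=True, pending={}
Op 5: UPDATE d=25 (pending; pending now {d=25})
Op 6: UPDATE e=3 (pending; pending now {d=25, e=3})
After op 6: visible(a) = 3 (pending={d=25, e=3}, committed={a=3, b=19, d=10, e=4})

Answer: 3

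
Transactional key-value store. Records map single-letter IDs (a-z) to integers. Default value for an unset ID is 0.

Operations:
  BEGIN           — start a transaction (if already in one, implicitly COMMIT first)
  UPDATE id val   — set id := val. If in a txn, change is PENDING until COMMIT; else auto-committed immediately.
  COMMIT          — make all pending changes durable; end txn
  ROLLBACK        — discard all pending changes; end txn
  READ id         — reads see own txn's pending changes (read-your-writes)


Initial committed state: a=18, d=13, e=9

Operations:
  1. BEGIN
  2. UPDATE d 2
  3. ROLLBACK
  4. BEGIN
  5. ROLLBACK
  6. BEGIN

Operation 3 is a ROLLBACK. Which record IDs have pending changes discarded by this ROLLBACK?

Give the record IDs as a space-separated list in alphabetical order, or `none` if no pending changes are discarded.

Answer: d

Derivation:
Initial committed: {a=18, d=13, e=9}
Op 1: BEGIN: in_txn=True, pending={}
Op 2: UPDATE d=2 (pending; pending now {d=2})
Op 3: ROLLBACK: discarded pending ['d']; in_txn=False
Op 4: BEGIN: in_txn=True, pending={}
Op 5: ROLLBACK: discarded pending []; in_txn=False
Op 6: BEGIN: in_txn=True, pending={}
ROLLBACK at op 3 discards: ['d']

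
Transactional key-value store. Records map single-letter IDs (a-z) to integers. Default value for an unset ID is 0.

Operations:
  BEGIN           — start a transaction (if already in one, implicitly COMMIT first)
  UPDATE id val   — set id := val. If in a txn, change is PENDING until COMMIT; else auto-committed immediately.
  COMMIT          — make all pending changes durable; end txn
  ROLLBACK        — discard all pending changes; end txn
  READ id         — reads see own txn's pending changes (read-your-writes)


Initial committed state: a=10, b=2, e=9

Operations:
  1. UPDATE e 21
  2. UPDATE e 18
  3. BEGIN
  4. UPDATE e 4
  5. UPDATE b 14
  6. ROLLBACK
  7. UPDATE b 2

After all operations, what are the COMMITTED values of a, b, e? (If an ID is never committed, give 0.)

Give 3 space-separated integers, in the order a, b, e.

Answer: 10 2 18

Derivation:
Initial committed: {a=10, b=2, e=9}
Op 1: UPDATE e=21 (auto-commit; committed e=21)
Op 2: UPDATE e=18 (auto-commit; committed e=18)
Op 3: BEGIN: in_txn=True, pending={}
Op 4: UPDATE e=4 (pending; pending now {e=4})
Op 5: UPDATE b=14 (pending; pending now {b=14, e=4})
Op 6: ROLLBACK: discarded pending ['b', 'e']; in_txn=False
Op 7: UPDATE b=2 (auto-commit; committed b=2)
Final committed: {a=10, b=2, e=18}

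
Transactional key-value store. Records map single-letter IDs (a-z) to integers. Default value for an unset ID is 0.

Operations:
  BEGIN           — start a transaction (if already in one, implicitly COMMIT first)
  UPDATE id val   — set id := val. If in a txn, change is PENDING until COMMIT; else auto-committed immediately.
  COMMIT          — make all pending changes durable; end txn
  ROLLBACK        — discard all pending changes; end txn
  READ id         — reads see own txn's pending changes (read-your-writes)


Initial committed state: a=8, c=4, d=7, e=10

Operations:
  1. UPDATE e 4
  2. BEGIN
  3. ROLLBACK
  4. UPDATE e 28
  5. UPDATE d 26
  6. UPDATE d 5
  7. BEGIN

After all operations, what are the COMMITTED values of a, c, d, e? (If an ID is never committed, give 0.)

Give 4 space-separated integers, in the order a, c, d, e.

Initial committed: {a=8, c=4, d=7, e=10}
Op 1: UPDATE e=4 (auto-commit; committed e=4)
Op 2: BEGIN: in_txn=True, pending={}
Op 3: ROLLBACK: discarded pending []; in_txn=False
Op 4: UPDATE e=28 (auto-commit; committed e=28)
Op 5: UPDATE d=26 (auto-commit; committed d=26)
Op 6: UPDATE d=5 (auto-commit; committed d=5)
Op 7: BEGIN: in_txn=True, pending={}
Final committed: {a=8, c=4, d=5, e=28}

Answer: 8 4 5 28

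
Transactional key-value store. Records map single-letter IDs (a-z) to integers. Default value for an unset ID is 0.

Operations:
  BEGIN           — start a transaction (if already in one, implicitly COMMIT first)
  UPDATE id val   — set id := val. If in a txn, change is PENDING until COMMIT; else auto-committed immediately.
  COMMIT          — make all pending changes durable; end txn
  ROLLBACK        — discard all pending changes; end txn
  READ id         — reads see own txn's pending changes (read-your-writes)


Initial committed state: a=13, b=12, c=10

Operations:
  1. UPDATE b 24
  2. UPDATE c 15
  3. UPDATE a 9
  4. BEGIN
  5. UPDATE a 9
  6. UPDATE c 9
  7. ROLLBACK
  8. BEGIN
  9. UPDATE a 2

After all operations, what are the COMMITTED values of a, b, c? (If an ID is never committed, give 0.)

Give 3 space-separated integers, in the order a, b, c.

Answer: 9 24 15

Derivation:
Initial committed: {a=13, b=12, c=10}
Op 1: UPDATE b=24 (auto-commit; committed b=24)
Op 2: UPDATE c=15 (auto-commit; committed c=15)
Op 3: UPDATE a=9 (auto-commit; committed a=9)
Op 4: BEGIN: in_txn=True, pending={}
Op 5: UPDATE a=9 (pending; pending now {a=9})
Op 6: UPDATE c=9 (pending; pending now {a=9, c=9})
Op 7: ROLLBACK: discarded pending ['a', 'c']; in_txn=False
Op 8: BEGIN: in_txn=True, pending={}
Op 9: UPDATE a=2 (pending; pending now {a=2})
Final committed: {a=9, b=24, c=15}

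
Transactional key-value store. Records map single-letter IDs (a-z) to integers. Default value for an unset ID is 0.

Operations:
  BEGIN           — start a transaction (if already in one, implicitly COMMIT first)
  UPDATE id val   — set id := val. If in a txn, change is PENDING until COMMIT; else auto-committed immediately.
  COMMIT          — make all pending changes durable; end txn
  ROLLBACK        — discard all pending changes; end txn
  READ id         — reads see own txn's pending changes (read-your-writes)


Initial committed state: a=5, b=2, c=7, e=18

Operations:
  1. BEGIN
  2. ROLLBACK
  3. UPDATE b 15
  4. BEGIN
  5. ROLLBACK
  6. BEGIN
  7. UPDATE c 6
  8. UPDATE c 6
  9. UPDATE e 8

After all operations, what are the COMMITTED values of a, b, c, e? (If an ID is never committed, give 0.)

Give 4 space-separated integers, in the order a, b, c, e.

Initial committed: {a=5, b=2, c=7, e=18}
Op 1: BEGIN: in_txn=True, pending={}
Op 2: ROLLBACK: discarded pending []; in_txn=False
Op 3: UPDATE b=15 (auto-commit; committed b=15)
Op 4: BEGIN: in_txn=True, pending={}
Op 5: ROLLBACK: discarded pending []; in_txn=False
Op 6: BEGIN: in_txn=True, pending={}
Op 7: UPDATE c=6 (pending; pending now {c=6})
Op 8: UPDATE c=6 (pending; pending now {c=6})
Op 9: UPDATE e=8 (pending; pending now {c=6, e=8})
Final committed: {a=5, b=15, c=7, e=18}

Answer: 5 15 7 18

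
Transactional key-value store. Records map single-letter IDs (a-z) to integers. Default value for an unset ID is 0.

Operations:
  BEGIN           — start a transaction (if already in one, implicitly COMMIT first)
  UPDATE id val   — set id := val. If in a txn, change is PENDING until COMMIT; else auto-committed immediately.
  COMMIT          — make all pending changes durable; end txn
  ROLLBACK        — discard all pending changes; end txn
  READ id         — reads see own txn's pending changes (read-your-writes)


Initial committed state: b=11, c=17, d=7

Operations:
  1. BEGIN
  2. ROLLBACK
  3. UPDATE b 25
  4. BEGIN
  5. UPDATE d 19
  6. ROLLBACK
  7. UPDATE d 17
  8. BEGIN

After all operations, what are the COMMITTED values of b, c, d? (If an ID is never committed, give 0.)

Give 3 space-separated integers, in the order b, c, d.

Initial committed: {b=11, c=17, d=7}
Op 1: BEGIN: in_txn=True, pending={}
Op 2: ROLLBACK: discarded pending []; in_txn=False
Op 3: UPDATE b=25 (auto-commit; committed b=25)
Op 4: BEGIN: in_txn=True, pending={}
Op 5: UPDATE d=19 (pending; pending now {d=19})
Op 6: ROLLBACK: discarded pending ['d']; in_txn=False
Op 7: UPDATE d=17 (auto-commit; committed d=17)
Op 8: BEGIN: in_txn=True, pending={}
Final committed: {b=25, c=17, d=17}

Answer: 25 17 17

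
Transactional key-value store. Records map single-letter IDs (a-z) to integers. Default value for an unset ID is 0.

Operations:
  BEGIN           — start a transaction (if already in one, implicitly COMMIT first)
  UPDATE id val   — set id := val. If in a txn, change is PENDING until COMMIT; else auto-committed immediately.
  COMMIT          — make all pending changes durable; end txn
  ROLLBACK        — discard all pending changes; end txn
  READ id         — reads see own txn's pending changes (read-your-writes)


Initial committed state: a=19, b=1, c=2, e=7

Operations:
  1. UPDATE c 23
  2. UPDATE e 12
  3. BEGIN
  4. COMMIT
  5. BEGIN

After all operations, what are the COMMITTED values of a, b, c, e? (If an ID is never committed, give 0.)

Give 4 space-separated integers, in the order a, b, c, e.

Answer: 19 1 23 12

Derivation:
Initial committed: {a=19, b=1, c=2, e=7}
Op 1: UPDATE c=23 (auto-commit; committed c=23)
Op 2: UPDATE e=12 (auto-commit; committed e=12)
Op 3: BEGIN: in_txn=True, pending={}
Op 4: COMMIT: merged [] into committed; committed now {a=19, b=1, c=23, e=12}
Op 5: BEGIN: in_txn=True, pending={}
Final committed: {a=19, b=1, c=23, e=12}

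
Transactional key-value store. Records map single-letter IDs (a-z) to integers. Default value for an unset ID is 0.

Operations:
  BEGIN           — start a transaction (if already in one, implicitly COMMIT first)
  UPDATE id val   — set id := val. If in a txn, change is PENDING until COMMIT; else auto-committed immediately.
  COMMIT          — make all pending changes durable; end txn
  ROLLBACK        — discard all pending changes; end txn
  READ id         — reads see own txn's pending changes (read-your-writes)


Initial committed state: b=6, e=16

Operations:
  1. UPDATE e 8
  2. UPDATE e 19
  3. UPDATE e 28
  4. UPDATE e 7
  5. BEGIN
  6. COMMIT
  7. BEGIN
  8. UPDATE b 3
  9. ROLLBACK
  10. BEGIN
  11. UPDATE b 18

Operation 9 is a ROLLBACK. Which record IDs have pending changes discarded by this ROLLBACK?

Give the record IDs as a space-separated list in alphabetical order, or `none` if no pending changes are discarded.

Answer: b

Derivation:
Initial committed: {b=6, e=16}
Op 1: UPDATE e=8 (auto-commit; committed e=8)
Op 2: UPDATE e=19 (auto-commit; committed e=19)
Op 3: UPDATE e=28 (auto-commit; committed e=28)
Op 4: UPDATE e=7 (auto-commit; committed e=7)
Op 5: BEGIN: in_txn=True, pending={}
Op 6: COMMIT: merged [] into committed; committed now {b=6, e=7}
Op 7: BEGIN: in_txn=True, pending={}
Op 8: UPDATE b=3 (pending; pending now {b=3})
Op 9: ROLLBACK: discarded pending ['b']; in_txn=False
Op 10: BEGIN: in_txn=True, pending={}
Op 11: UPDATE b=18 (pending; pending now {b=18})
ROLLBACK at op 9 discards: ['b']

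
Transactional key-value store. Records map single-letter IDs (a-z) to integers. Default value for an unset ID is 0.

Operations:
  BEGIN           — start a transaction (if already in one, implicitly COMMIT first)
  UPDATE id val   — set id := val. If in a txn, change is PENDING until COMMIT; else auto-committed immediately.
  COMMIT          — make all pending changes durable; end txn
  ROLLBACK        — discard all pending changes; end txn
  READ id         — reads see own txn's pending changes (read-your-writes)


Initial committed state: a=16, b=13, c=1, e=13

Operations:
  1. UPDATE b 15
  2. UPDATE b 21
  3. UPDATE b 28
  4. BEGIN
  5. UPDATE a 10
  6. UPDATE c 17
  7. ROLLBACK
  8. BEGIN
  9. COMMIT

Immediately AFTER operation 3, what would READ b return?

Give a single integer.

Answer: 28

Derivation:
Initial committed: {a=16, b=13, c=1, e=13}
Op 1: UPDATE b=15 (auto-commit; committed b=15)
Op 2: UPDATE b=21 (auto-commit; committed b=21)
Op 3: UPDATE b=28 (auto-commit; committed b=28)
After op 3: visible(b) = 28 (pending={}, committed={a=16, b=28, c=1, e=13})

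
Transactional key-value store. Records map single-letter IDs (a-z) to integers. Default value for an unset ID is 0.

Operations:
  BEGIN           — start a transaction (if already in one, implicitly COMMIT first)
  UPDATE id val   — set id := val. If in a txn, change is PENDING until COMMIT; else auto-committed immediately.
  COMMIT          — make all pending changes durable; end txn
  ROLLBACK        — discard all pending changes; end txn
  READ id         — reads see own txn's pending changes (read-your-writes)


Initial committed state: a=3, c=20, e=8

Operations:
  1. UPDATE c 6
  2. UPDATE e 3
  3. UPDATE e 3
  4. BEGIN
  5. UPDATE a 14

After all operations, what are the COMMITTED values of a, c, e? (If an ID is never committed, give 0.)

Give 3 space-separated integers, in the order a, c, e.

Answer: 3 6 3

Derivation:
Initial committed: {a=3, c=20, e=8}
Op 1: UPDATE c=6 (auto-commit; committed c=6)
Op 2: UPDATE e=3 (auto-commit; committed e=3)
Op 3: UPDATE e=3 (auto-commit; committed e=3)
Op 4: BEGIN: in_txn=True, pending={}
Op 5: UPDATE a=14 (pending; pending now {a=14})
Final committed: {a=3, c=6, e=3}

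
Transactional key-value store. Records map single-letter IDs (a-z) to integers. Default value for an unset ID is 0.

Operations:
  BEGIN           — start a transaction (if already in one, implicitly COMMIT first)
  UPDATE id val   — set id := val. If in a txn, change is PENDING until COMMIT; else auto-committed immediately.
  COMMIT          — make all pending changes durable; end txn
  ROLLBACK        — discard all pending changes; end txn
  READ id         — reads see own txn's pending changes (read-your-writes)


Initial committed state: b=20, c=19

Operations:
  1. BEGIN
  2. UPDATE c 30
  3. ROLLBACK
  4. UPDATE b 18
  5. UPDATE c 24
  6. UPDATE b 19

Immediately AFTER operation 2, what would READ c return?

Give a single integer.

Initial committed: {b=20, c=19}
Op 1: BEGIN: in_txn=True, pending={}
Op 2: UPDATE c=30 (pending; pending now {c=30})
After op 2: visible(c) = 30 (pending={c=30}, committed={b=20, c=19})

Answer: 30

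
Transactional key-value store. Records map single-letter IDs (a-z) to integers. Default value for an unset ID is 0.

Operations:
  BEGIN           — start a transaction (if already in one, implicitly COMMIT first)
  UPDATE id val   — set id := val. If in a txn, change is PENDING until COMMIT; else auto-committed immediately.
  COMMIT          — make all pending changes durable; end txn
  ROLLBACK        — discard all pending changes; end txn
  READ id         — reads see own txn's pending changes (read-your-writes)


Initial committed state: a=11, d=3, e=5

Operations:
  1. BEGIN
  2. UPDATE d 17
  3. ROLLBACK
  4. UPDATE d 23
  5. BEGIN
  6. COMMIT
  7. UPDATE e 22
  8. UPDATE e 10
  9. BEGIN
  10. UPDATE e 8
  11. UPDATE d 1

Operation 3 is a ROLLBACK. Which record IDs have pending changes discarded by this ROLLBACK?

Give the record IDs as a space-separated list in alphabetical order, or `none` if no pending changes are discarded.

Answer: d

Derivation:
Initial committed: {a=11, d=3, e=5}
Op 1: BEGIN: in_txn=True, pending={}
Op 2: UPDATE d=17 (pending; pending now {d=17})
Op 3: ROLLBACK: discarded pending ['d']; in_txn=False
Op 4: UPDATE d=23 (auto-commit; committed d=23)
Op 5: BEGIN: in_txn=True, pending={}
Op 6: COMMIT: merged [] into committed; committed now {a=11, d=23, e=5}
Op 7: UPDATE e=22 (auto-commit; committed e=22)
Op 8: UPDATE e=10 (auto-commit; committed e=10)
Op 9: BEGIN: in_txn=True, pending={}
Op 10: UPDATE e=8 (pending; pending now {e=8})
Op 11: UPDATE d=1 (pending; pending now {d=1, e=8})
ROLLBACK at op 3 discards: ['d']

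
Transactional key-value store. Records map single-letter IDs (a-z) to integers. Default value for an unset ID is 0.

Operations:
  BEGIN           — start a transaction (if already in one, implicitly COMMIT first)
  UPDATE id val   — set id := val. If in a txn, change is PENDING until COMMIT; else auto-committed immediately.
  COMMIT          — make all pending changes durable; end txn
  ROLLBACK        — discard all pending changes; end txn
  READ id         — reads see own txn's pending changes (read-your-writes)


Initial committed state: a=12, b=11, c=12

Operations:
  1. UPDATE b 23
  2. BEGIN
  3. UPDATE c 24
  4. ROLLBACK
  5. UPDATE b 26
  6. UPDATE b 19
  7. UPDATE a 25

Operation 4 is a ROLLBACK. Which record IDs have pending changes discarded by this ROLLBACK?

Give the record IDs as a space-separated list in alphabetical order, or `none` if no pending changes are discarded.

Initial committed: {a=12, b=11, c=12}
Op 1: UPDATE b=23 (auto-commit; committed b=23)
Op 2: BEGIN: in_txn=True, pending={}
Op 3: UPDATE c=24 (pending; pending now {c=24})
Op 4: ROLLBACK: discarded pending ['c']; in_txn=False
Op 5: UPDATE b=26 (auto-commit; committed b=26)
Op 6: UPDATE b=19 (auto-commit; committed b=19)
Op 7: UPDATE a=25 (auto-commit; committed a=25)
ROLLBACK at op 4 discards: ['c']

Answer: c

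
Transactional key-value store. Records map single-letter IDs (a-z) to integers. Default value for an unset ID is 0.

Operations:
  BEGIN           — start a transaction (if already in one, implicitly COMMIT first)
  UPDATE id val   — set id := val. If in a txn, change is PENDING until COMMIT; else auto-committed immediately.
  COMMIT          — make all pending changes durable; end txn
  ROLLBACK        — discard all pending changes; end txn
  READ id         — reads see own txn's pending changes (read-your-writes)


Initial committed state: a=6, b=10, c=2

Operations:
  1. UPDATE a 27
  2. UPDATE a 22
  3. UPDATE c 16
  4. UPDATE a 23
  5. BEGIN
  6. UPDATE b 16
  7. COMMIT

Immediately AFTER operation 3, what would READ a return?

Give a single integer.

Answer: 22

Derivation:
Initial committed: {a=6, b=10, c=2}
Op 1: UPDATE a=27 (auto-commit; committed a=27)
Op 2: UPDATE a=22 (auto-commit; committed a=22)
Op 3: UPDATE c=16 (auto-commit; committed c=16)
After op 3: visible(a) = 22 (pending={}, committed={a=22, b=10, c=16})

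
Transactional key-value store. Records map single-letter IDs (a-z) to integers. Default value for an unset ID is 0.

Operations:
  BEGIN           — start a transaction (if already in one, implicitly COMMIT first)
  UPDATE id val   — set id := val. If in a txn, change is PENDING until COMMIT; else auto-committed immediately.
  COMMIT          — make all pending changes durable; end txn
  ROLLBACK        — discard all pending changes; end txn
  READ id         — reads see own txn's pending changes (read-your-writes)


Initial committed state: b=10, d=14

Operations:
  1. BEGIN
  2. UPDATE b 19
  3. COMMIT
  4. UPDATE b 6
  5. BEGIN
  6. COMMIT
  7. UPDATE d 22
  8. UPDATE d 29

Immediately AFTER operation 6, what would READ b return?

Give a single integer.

Initial committed: {b=10, d=14}
Op 1: BEGIN: in_txn=True, pending={}
Op 2: UPDATE b=19 (pending; pending now {b=19})
Op 3: COMMIT: merged ['b'] into committed; committed now {b=19, d=14}
Op 4: UPDATE b=6 (auto-commit; committed b=6)
Op 5: BEGIN: in_txn=True, pending={}
Op 6: COMMIT: merged [] into committed; committed now {b=6, d=14}
After op 6: visible(b) = 6 (pending={}, committed={b=6, d=14})

Answer: 6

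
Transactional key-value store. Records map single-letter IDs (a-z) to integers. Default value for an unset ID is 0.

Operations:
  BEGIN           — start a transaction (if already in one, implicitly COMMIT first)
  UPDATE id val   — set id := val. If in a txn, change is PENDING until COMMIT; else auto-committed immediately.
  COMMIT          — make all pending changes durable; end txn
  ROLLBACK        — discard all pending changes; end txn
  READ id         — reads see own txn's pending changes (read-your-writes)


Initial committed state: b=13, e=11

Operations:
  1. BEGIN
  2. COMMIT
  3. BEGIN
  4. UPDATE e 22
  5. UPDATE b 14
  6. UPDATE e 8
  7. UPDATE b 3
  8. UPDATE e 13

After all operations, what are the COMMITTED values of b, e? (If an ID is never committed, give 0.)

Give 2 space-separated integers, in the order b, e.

Initial committed: {b=13, e=11}
Op 1: BEGIN: in_txn=True, pending={}
Op 2: COMMIT: merged [] into committed; committed now {b=13, e=11}
Op 3: BEGIN: in_txn=True, pending={}
Op 4: UPDATE e=22 (pending; pending now {e=22})
Op 5: UPDATE b=14 (pending; pending now {b=14, e=22})
Op 6: UPDATE e=8 (pending; pending now {b=14, e=8})
Op 7: UPDATE b=3 (pending; pending now {b=3, e=8})
Op 8: UPDATE e=13 (pending; pending now {b=3, e=13})
Final committed: {b=13, e=11}

Answer: 13 11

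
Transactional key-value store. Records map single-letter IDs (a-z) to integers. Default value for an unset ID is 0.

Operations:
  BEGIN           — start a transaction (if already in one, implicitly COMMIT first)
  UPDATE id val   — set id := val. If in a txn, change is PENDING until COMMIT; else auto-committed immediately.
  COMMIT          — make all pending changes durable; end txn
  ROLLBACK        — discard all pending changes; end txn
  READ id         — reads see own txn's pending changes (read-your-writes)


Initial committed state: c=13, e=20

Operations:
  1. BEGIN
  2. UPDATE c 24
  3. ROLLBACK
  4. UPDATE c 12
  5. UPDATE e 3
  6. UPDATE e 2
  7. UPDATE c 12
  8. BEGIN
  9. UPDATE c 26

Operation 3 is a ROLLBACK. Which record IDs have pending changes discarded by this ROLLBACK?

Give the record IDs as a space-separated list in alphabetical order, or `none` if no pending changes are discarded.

Initial committed: {c=13, e=20}
Op 1: BEGIN: in_txn=True, pending={}
Op 2: UPDATE c=24 (pending; pending now {c=24})
Op 3: ROLLBACK: discarded pending ['c']; in_txn=False
Op 4: UPDATE c=12 (auto-commit; committed c=12)
Op 5: UPDATE e=3 (auto-commit; committed e=3)
Op 6: UPDATE e=2 (auto-commit; committed e=2)
Op 7: UPDATE c=12 (auto-commit; committed c=12)
Op 8: BEGIN: in_txn=True, pending={}
Op 9: UPDATE c=26 (pending; pending now {c=26})
ROLLBACK at op 3 discards: ['c']

Answer: c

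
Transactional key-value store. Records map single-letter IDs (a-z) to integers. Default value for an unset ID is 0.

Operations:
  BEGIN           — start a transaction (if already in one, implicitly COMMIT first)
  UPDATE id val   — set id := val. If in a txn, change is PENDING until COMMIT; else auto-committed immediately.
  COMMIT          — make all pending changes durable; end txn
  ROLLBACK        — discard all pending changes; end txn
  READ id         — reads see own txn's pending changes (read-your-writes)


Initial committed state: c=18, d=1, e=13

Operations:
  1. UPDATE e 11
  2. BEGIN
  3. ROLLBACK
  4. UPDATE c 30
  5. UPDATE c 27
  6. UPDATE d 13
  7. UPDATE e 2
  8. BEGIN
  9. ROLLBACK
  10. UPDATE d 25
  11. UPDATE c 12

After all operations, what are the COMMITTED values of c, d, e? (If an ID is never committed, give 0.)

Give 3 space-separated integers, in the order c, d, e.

Initial committed: {c=18, d=1, e=13}
Op 1: UPDATE e=11 (auto-commit; committed e=11)
Op 2: BEGIN: in_txn=True, pending={}
Op 3: ROLLBACK: discarded pending []; in_txn=False
Op 4: UPDATE c=30 (auto-commit; committed c=30)
Op 5: UPDATE c=27 (auto-commit; committed c=27)
Op 6: UPDATE d=13 (auto-commit; committed d=13)
Op 7: UPDATE e=2 (auto-commit; committed e=2)
Op 8: BEGIN: in_txn=True, pending={}
Op 9: ROLLBACK: discarded pending []; in_txn=False
Op 10: UPDATE d=25 (auto-commit; committed d=25)
Op 11: UPDATE c=12 (auto-commit; committed c=12)
Final committed: {c=12, d=25, e=2}

Answer: 12 25 2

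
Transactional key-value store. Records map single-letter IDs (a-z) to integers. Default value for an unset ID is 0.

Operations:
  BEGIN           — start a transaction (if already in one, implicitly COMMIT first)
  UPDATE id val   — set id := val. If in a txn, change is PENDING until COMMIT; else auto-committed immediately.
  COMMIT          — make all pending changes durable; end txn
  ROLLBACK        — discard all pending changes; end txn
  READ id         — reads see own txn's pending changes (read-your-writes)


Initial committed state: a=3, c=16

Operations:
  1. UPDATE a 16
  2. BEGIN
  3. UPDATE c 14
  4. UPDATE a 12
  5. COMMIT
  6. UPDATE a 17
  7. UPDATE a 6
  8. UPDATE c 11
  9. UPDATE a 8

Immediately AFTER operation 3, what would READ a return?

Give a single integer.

Answer: 16

Derivation:
Initial committed: {a=3, c=16}
Op 1: UPDATE a=16 (auto-commit; committed a=16)
Op 2: BEGIN: in_txn=True, pending={}
Op 3: UPDATE c=14 (pending; pending now {c=14})
After op 3: visible(a) = 16 (pending={c=14}, committed={a=16, c=16})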